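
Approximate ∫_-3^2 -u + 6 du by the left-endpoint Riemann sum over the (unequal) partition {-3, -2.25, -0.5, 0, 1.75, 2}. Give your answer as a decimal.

Subinterval widths: 0.75, 1.75, 0.5, 1.75, 0.25.
Left endpoints: -3, -2.25, -0.5, 0, 1.75.
f(-3) = 9, f(-2.25) = 8.25, f(-0.5) = 6.5, f(0) = 6, f(1.75) = 4.25.
Sum = Σ Δu_i · f(u_i).
Sum = 36.

36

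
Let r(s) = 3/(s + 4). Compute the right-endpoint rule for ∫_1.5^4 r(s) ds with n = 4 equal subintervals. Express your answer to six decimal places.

Δs = (4 − 1.5)/4 = 0.625.
Right endpoints: 2.125, 2.75, 3.375, 4.
r(2.125) = 24/49, r(2.75) = 4/9, r(3.375) = 24/59, r(4) = 0.375.
Sum = Δs · [r(2.125) + r(2.75) + r(3.375) + r(4)].
Sum ≈ 1.072513.

1.072513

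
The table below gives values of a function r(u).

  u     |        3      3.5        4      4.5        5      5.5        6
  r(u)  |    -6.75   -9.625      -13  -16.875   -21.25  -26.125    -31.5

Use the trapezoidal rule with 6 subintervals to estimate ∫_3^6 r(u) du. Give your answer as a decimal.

-53

Δu = 0.5.
T_6 = (0.5/2)·[(-6.75) + 2·(-9.625) + 2·(-13) + 2·(-16.875) + 2·(-21.25) + 2·(-26.125) + (-31.5)] = -53.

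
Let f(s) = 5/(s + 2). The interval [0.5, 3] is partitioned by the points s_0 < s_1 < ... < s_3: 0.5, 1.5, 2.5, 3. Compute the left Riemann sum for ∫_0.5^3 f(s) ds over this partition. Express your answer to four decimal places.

3.9841

Subinterval widths: 1, 1, 0.5.
Left endpoints: 0.5, 1.5, 2.5.
f(0.5) = 2, f(1.5) = 10/7, f(2.5) = 10/9.
Sum = Σ Δs_i · f(s_i).
Sum ≈ 3.9841.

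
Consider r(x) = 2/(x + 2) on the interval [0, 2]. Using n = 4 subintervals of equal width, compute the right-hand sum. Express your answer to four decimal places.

Δx = (2 − 0)/4 = 0.5.
Right endpoints: 0.5, 1, 1.5, 2.
r(0.5) = 0.8, r(1) = 2/3, r(1.5) = 4/7, r(2) = 0.5.
Sum = Δx · [r(0.5) + r(1) + r(1.5) + r(2)].
Sum ≈ 1.2690.

1.2690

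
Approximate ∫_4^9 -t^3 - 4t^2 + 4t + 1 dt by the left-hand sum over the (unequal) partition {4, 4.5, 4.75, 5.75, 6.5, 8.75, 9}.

Subinterval widths: 0.5, 0.25, 1, 0.75, 2.25, 0.25.
Left endpoints: 4, 4.5, 4.75, 5.75, 6.5, 8.75.
f(4) = -111, f(4.5) = -153.125, f(4.75) = -177.421875, f(5.75) = -298.359375, f(6.5) = -416.625, f(8.75) = -940.171875.
Sum = Σ Δt_i · f(t_i).
Sum = -1667.421875.

-1667.421875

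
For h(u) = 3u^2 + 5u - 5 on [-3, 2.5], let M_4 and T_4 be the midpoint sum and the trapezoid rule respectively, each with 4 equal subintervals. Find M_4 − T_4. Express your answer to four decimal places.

-7.7988

M_4 ≈ 5.650391.
T_4 = 13.44921875.
M_4 − T_4 ≈ -7.7988.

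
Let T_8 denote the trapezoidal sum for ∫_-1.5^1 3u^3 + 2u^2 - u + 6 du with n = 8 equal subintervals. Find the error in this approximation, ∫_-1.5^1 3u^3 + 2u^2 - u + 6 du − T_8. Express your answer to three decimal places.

Exact integral: ∫_-1.5^1 f(u) du ≈ 15.49479.
T_8 ≈ 15.48462.
Error ≈ 15.49479 − 15.48462 ≈ 0.010.

0.010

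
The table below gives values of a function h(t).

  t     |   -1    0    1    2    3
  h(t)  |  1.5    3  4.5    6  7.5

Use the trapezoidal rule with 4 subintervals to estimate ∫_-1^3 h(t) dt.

18

Δt = 1.
T_4 = (1/2)·[1.5 + 2·3 + 2·4.5 + 2·6 + 7.5] = 18.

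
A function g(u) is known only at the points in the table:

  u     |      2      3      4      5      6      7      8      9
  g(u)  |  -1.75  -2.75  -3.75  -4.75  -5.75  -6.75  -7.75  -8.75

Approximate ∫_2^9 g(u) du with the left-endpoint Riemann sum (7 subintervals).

Δu = 1.
Sum = 1·[(-1.75) + (-2.75) + (-3.75) + (-4.75) + (-5.75) + (-6.75) + (-7.75)] = -33.25.

-33.25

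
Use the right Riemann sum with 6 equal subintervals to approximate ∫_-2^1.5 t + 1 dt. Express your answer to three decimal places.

Δt = (1.5 − (-2))/6 = 7/12.
Right endpoints: -17/12, -5/6, -0.25, 1/3, 11/12, 1.5.
f(-17/12) = -5/12, f(-5/6) = 1/6, f(-0.25) = 0.75, f(1/3) = 4/3, f(11/12) = 23/12, f(1.5) = 2.5.
Sum = Δt · [f(-17/12) + f(-5/6) + f(-0.25) + ...].
Sum ≈ 3.646.

3.646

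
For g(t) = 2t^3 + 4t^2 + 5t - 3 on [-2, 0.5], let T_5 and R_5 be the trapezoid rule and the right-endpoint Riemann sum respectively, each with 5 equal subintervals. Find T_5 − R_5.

T_5 = -14.0625.
R_5 = -10.625.
T_5 − R_5 = -3.4375.

-3.4375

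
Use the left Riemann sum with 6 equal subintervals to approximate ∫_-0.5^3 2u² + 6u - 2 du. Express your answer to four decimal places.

Δu = (3 − (-0.5))/6 = 7/12.
Left endpoints: -0.5, 1/12, 2/3, 1.25, 11/6, 29/12.
f(-0.5) = -4.5, f(1/12) = -107/72, f(2/3) = 26/9, f(1.25) = 8.625, f(11/6) = 283/18, f(29/12) = 1741/72.
Sum = Δu · [f(-0.5) + f(1/12) + f(2/3) + ...].
Sum ≈ 26.5012.

26.5012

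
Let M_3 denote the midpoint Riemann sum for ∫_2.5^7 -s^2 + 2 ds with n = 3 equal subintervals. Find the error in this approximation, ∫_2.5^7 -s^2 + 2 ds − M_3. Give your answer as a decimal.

Exact integral: ∫_2.5^7 f(s) ds = -100.125.
M_3 = -99.28125.
Error = -100.125 − (-99.28125) = -0.84375.

-0.84375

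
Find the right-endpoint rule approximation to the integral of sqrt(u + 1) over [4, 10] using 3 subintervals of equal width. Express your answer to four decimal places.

17.9248

Δu = (10 − 4)/3 = 2.
Right endpoints: 6, 8, 10.
f(6) ≈ 2.6458, f(8) ≈ 3.0000, f(10) ≈ 3.3166.
Sum = Δu · [f(6) + f(8) + f(10)].
Sum ≈ 17.9248.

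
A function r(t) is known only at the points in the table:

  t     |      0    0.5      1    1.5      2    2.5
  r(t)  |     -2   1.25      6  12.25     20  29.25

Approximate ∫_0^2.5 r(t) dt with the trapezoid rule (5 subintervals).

26.5625

Δt = 0.5.
T_5 = (0.5/2)·[(-2) + 2·1.25 + 2·6 + 2·12.25 + 2·20 + 29.25] = 26.5625.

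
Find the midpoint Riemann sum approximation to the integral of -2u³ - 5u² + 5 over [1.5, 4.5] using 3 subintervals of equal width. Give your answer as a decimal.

Δu = (4.5 − 1.5)/3 = 1.
Midpoints: 2, 3, 4.
f(2) = -31, f(3) = -94, f(4) = -203.
Sum = Δu · [f(2) + f(3) + f(4)].
Sum = -328.

-328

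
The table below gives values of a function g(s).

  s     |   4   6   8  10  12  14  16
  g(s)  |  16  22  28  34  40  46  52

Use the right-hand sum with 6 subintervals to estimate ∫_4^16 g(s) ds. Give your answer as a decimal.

Δs = 2.
Sum = 2·[22 + 28 + 34 + 40 + 46 + 52] = 444.

444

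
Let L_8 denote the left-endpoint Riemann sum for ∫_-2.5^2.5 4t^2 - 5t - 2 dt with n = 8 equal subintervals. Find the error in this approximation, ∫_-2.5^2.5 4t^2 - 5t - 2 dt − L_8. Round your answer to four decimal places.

-9.1146

Exact integral: ∫_-2.5^2.5 f(t) dt ≈ 31.666667.
L_8 = 40.78125.
Error ≈ 31.666667 − 40.78125 ≈ -9.1146.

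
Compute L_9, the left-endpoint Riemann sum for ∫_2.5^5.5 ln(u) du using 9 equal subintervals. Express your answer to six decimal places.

Δu = (5.5 − 2.5)/9 = 1/3.
Left endpoints: 2.5, 17/6, 19/6, 3.5, 23/6, 25/6, 4.5, 29/6, 31/6.
f(2.5) ≈ 0.916291, f(17/6) ≈ 1.041454, f(19/6) ≈ 1.152680, f(3.5) ≈ 1.252763, f(23/6) ≈ 1.343735, f(25/6) ≈ 1.427116, f(4.5) ≈ 1.504077, f(29/6) ≈ 1.575536, f(31/6) ≈ 1.642228.
Sum = Δu · [f(2.5) + f(17/6) + f(19/6) + ...].
Sum ≈ 3.951960.

3.951960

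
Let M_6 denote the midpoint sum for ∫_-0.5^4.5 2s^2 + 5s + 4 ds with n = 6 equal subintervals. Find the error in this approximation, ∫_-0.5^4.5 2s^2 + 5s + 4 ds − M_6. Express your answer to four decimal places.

Exact integral: ∫_-0.5^4.5 f(s) ds ≈ 130.833333.
M_6 ≈ 130.254630.
Error ≈ 130.833333 − 130.254630 ≈ 0.5787.

0.5787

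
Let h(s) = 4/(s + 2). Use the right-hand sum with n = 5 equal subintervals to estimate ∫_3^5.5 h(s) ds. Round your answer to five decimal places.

1.55704

Δs = (5.5 − 3)/5 = 0.5.
Right endpoints: 3.5, 4, 4.5, 5, 5.5.
h(3.5) = 8/11, h(4) = 2/3, h(4.5) = 8/13, h(5) = 4/7, h(5.5) = 8/15.
Sum = Δs · [h(3.5) + h(4) + h(4.5) + h(5) + h(5.5)].
Sum ≈ 1.55704.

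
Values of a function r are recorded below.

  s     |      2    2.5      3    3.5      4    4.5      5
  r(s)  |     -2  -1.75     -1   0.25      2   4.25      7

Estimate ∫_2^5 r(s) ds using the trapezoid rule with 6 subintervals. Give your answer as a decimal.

Δs = 0.5.
T_6 = (0.5/2)·[(-2) + 2·(-1.75) + 2·(-1) + 2·0.25 + 2·2 + 2·4.25 + 7] = 3.125.

3.125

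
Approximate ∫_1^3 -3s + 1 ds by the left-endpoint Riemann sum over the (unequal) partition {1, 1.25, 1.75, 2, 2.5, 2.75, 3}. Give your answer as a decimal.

-8.875

Subinterval widths: 0.25, 0.5, 0.25, 0.5, 0.25, 0.25.
Left endpoints: 1, 1.25, 1.75, 2, 2.5, 2.75.
f(1) = -2, f(1.25) = -2.75, f(1.75) = -4.25, f(2) = -5, f(2.5) = -6.5, f(2.75) = -7.25.
Sum = Σ Δs_i · f(s_i).
Sum = -8.875.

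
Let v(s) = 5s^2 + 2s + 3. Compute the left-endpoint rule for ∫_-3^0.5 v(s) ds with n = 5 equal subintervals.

61.25

Δs = (0.5 − (-3))/5 = 0.7.
Left endpoints: -3, -2.3, -1.6, -0.9, -0.2.
v(-3) = 42, v(-2.3) = 24.85, v(-1.6) = 12.6, v(-0.9) = 5.25, v(-0.2) = 2.8.
Sum = Δs · [v(-3) + v(-2.3) + v(-1.6) + v(-0.9) + v(-0.2)].
Sum = 61.25.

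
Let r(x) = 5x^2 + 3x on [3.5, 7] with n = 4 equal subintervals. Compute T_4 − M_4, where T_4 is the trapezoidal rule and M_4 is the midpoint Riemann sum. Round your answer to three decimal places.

T_4 = 557.56640625.
M_4 ≈ 554.21680.
T_4 − M_4 ≈ 3.350.

3.350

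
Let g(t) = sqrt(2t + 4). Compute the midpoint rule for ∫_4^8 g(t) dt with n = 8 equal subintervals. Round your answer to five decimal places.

Δt = (8 − 4)/8 = 0.5.
Midpoints: 4.25, 4.75, 5.25, 5.75, 6.25, 6.75, 7.25, 7.75.
g(4.25) ≈ 3.53553, g(4.75) ≈ 3.67423, g(5.25) ≈ 3.80789, g(5.75) ≈ 3.93700, g(6.25) ≈ 4.06202, g(6.75) ≈ 4.18330, g(7.25) ≈ 4.30116, g(7.75) ≈ 4.41588.
Sum = Δt · [g(4.25) + g(4.75) + g(5.25) + ...].
Sum ≈ 15.95851.

15.95851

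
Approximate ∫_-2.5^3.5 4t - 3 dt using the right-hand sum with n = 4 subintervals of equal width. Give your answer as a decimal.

Δt = (3.5 − (-2.5))/4 = 1.5.
Right endpoints: -1, 0.5, 2, 3.5.
f(-1) = -7, f(0.5) = -1, f(2) = 5, f(3.5) = 11.
Sum = Δt · [f(-1) + f(0.5) + f(2) + f(3.5)].
Sum = 12.

12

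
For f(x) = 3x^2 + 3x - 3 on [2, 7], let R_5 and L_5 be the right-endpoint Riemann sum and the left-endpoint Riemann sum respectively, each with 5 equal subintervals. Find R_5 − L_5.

150

R_5 = 465.
L_5 = 315.
R_5 − L_5 = 150.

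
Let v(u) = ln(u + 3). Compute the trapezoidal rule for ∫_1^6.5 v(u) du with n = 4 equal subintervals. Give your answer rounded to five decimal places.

Δu = (6.5 − 1)/4 = 1.375.
v(1) ≈ 1.38629, v(2.375) ≈ 1.68176, v(3.75) ≈ 1.90954, v(5.125) ≈ 2.09495, v(6.5) ≈ 2.25129.
T_4 = (Δu/2)·[v(u_0) + 2v(u_1) + 2v(u_2) + 2v(u_3) + v(u_4)].
Sum ≈ 10.31943.

10.31943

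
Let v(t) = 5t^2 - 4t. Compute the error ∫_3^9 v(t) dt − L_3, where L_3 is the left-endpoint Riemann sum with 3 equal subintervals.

316

Exact integral: ∫_3^9 v(t) dt = 1026.
L_3 = 710.
Error = 1026 − 710 = 316.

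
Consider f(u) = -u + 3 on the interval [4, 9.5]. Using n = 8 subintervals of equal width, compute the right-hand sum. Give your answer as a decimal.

-22.515625

Δu = (9.5 − 4)/8 = 0.6875.
Right endpoints: 4.6875, 5.375, 6.0625, 6.75, 7.4375, 8.125, 8.8125, 9.5.
f(4.6875) = -1.6875, f(5.375) = -2.375, f(6.0625) = -3.0625, f(6.75) = -3.75, f(7.4375) = -4.4375, f(8.125) = -5.125, f(8.8125) = -5.8125, f(9.5) = -6.5.
Sum = Δu · [f(4.6875) + f(5.375) + f(6.0625) + ...].
Sum = -22.515625.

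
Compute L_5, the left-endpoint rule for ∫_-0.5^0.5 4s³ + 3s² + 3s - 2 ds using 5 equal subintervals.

Δs = (0.5 − (-0.5))/5 = 0.2.
Left endpoints: -0.5, -0.3, -0.1, 0.1, 0.3.
f(-0.5) = -3.25, f(-0.3) = -2.738, f(-0.1) = -2.274, f(0.1) = -1.666, f(0.3) = -0.722.
Sum = Δs · [f(-0.5) + f(-0.3) + f(-0.1) + f(0.1) + f(0.3)].
Sum = -2.13.

-2.13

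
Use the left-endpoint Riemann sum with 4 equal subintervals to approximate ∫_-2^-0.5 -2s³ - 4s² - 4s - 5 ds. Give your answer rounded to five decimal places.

-1.14258

Δs = (-0.5 − (-2))/4 = 0.375.
Left endpoints: -2, -1.625, -1.25, -0.875.
f(-2) = 3, f(-1.625) = -0.48046875, f(-1.25) = -2.34375, f(-0.875) = -3.22265625.
Sum = Δs · [f(-2) + f(-1.625) + f(-1.25) + f(-0.875)].
Sum ≈ -1.14258.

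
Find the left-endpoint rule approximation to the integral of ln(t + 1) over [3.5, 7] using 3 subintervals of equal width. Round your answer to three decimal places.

Δt = (7 − 3.5)/3 = 7/6.
Left endpoints: 3.5, 14/3, 35/6.
f(3.5) ≈ 1.504, f(14/3) ≈ 1.735, f(35/6) ≈ 1.922.
Sum = Δt · [f(3.5) + f(14/3) + f(35/6)].
Sum ≈ 6.021.

6.021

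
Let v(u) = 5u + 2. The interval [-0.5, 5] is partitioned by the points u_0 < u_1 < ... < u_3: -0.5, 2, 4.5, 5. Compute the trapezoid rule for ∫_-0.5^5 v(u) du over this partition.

Subinterval widths: 2.5, 2.5, 0.5.
v(-0.5) = -0.5, v(2) = 12, v(4.5) = 24.5, v(5) = 27.
On each subinterval the trapezoid contributes (Δu_i/2)·[v(u_{i-1}) + v(u_i)].
Sum = 72.875.

72.875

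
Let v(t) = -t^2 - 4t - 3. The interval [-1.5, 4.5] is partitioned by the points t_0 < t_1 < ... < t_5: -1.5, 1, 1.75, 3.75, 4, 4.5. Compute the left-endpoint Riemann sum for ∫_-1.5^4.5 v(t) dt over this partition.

Subinterval widths: 2.5, 0.75, 2, 0.25, 0.5.
Left endpoints: -1.5, 1, 1.75, 3.75, 4.
v(-1.5) = 0.75, v(1) = -8, v(1.75) = -13.0625, v(3.75) = -32.0625, v(4) = -35.
Sum = Σ Δt_i · v(t_i).
Sum = -55.765625.

-55.765625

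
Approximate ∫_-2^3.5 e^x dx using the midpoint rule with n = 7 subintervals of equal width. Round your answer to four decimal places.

Δx = (3.5 − (-2))/7 = 11/14.
Midpoints: -45/28, -23/28, -1/28, 0.75, 43/28, 65/28, 87/28.
f(-45/28) ≈ 0.2005, f(-23/28) ≈ 0.4398, f(-1/28) ≈ 0.9649, f(0.75) ≈ 2.1170, f(43/28) ≈ 4.6446, f(65/28) ≈ 10.1902, f(87/28) ≈ 22.3571.
Sum = Δx · [f(-45/28) + f(-23/28) + f(-1/28) + ...].
Sum ≈ 32.1468.

32.1468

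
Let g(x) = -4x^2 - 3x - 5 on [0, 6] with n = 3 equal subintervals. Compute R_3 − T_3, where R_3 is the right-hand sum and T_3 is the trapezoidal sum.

R_3 = -550.
T_3 = -388.
R_3 − T_3 = -162.

-162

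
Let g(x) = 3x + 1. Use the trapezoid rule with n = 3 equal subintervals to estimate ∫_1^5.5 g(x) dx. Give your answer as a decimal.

48.375

Δx = (5.5 − 1)/3 = 1.5.
g(1) = 4, g(2.5) = 8.5, g(4) = 13, g(5.5) = 17.5.
T_3 = (Δx/2)·[g(x_0) + 2g(x_1) + 2g(x_2) + g(x_3)].
Sum = 48.375.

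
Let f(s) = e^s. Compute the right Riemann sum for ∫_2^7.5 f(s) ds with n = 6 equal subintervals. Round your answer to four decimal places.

2750.3090

Δs = (7.5 − 2)/6 = 11/12.
Right endpoints: 35/12, 23/6, 4.75, 17/3, 79/12, 7.5.
f(35/12) ≈ 18.4796, f(23/6) ≈ 46.2163, f(4.75) ≈ 115.5843, f(17/3) ≈ 289.0694, f(79/12) ≈ 722.9451, f(7.5) ≈ 1808.0424.
Sum = Δs · [f(35/12) + f(23/6) + f(4.75) + ...].
Sum ≈ 2750.3090.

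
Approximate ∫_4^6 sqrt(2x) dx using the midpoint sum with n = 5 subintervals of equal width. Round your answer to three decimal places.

6.314

Δx = (6 − 4)/5 = 0.4.
Midpoints: 4.2, 4.6, 5, 5.4, 5.8.
f(4.2) ≈ 2.898, f(4.6) ≈ 3.033, f(5) ≈ 3.162, f(5.4) ≈ 3.286, f(5.8) ≈ 3.406.
Sum = Δx · [f(4.2) + f(4.6) + f(5) + f(5.4) + f(5.8)].
Sum ≈ 6.314.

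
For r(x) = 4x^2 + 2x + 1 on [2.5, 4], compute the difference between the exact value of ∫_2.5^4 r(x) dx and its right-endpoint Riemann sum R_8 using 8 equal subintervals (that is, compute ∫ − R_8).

-3.97265625

Exact integral: ∫_2.5^4 r(x) dx = 75.75.
R_8 = 79.72265625.
Error = 75.75 − 79.72265625 = -3.97265625.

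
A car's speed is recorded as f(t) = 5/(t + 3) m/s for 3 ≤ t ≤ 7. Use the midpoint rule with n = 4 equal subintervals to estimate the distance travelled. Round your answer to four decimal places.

2.5504

Δt = (7 − 3)/4 = 1.
Midpoints: 3.5, 4.5, 5.5, 6.5.
f(3.5) = 10/13, f(4.5) = 2/3, f(5.5) = 10/17, f(6.5) = 10/19.
Sum = Δt · [f(3.5) + f(4.5) + f(5.5) + f(6.5)].
Sum ≈ 2.5504.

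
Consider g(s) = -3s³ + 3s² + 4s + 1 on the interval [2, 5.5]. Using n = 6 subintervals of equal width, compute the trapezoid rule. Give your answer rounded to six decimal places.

Δs = (5.5 − 2)/6 = 7/12.
g(2) = -3, g(31/12) = -11731/576, g(19/6) = -3709/72, g(3.75) = -100.015625, g(13/3) = -1525/9, g(59/12) = -151703/576, g(5.5) = -385.375.
T_6 = (Δs/2)·[g(s_0) + 2g(s_1) + ... + 2g(s_{5}) + g(s_6)].
Sum ≈ -466.025608.

-466.025608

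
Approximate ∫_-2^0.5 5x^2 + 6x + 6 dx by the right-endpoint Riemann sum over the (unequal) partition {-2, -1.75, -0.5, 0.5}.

18.265625

Subinterval widths: 0.25, 1.25, 1.
Right endpoints: -1.75, -0.5, 0.5.
f(-1.75) = 10.8125, f(-0.5) = 4.25, f(0.5) = 10.25.
Sum = Σ Δx_i · f(x_i).
Sum = 18.265625.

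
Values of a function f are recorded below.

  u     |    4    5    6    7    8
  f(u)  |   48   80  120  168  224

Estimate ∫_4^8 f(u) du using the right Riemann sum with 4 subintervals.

Δu = 1.
Sum = 1·[80 + 120 + 168 + 224] = 592.

592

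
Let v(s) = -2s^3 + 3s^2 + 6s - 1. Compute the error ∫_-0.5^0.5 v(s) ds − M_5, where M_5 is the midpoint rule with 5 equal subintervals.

0.01

Exact integral: ∫_-0.5^0.5 v(s) ds = -0.75.
M_5 = -0.76.
Error = -0.75 − (-0.76) = 0.01.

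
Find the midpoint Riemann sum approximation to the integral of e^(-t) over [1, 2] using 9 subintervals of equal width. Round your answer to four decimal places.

0.2324

Δt = (2 − 1)/9 = 1/9.
Midpoints: 19/18, 7/6, 23/18, 25/18, 1.5, 29/18, 31/18, 11/6, 35/18.
f(19/18) ≈ 0.3480, f(7/6) ≈ 0.3114, f(23/18) ≈ 0.2787, f(25/18) ≈ 0.2494, f(1.5) ≈ 0.2231, f(29/18) ≈ 0.1997, f(31/18) ≈ 0.1787, f(11/6) ≈ 0.1599, f(35/18) ≈ 0.1431.
Sum = Δt · [f(19/18) + f(7/6) + f(23/18) + ...].
Sum ≈ 0.2324.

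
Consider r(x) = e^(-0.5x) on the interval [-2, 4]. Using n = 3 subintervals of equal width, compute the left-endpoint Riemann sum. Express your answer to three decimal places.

8.172

Δx = (4 − (-2))/3 = 2.
Left endpoints: -2, 0, 2.
r(-2) ≈ 2.718, r(0) ≈ 1.000, r(2) ≈ 0.368.
Sum = Δx · [r(-2) + r(0) + r(2)].
Sum ≈ 8.172.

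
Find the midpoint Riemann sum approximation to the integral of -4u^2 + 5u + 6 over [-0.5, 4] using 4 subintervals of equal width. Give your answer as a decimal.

-17.2265625

Δu = (4 − (-0.5))/4 = 1.125.
Midpoints: 0.0625, 1.1875, 2.3125, 3.4375.
f(0.0625) = 6.296875, f(1.1875) = 6.296875, f(2.3125) = -3.828125, f(3.4375) = -24.078125.
Sum = Δu · [f(0.0625) + f(1.1875) + f(2.3125) + f(3.4375)].
Sum = -17.2265625.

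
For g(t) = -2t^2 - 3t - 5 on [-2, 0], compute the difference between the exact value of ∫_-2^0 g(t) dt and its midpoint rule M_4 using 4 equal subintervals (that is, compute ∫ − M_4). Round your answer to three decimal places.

-0.083

Exact integral: ∫_-2^0 g(t) dt ≈ -9.33333.
M_4 = -9.25.
Error ≈ -9.33333 − (-9.25) ≈ -0.083.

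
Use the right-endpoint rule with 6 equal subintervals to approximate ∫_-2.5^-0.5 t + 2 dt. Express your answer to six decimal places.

1.333333

Δt = (-0.5 − (-2.5))/6 = 1/3.
Right endpoints: -13/6, -11/6, -1.5, -7/6, -5/6, -0.5.
f(-13/6) = -1/6, f(-11/6) = 1/6, f(-1.5) = 0.5, f(-7/6) = 5/6, f(-5/6) = 7/6, f(-0.5) = 1.5.
Sum = Δt · [f(-13/6) + f(-11/6) + f(-1.5) + ...].
Sum ≈ 1.333333.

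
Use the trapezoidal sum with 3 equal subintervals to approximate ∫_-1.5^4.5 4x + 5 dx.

Δx = (4.5 − (-1.5))/3 = 2.
f(-1.5) = -1, f(0.5) = 7, f(2.5) = 15, f(4.5) = 23.
T_3 = (Δx/2)·[f(x_0) + 2f(x_1) + 2f(x_2) + f(x_3)].
Sum = 66.

66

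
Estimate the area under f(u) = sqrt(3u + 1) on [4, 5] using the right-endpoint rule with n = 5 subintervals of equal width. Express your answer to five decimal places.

3.84549

Δu = (5 − 4)/5 = 0.2.
Right endpoints: 4.2, 4.4, 4.6, 4.8, 5.
f(4.2) ≈ 3.68782, f(4.4) ≈ 3.76829, f(4.6) ≈ 3.84708, f(4.8) ≈ 3.92428, f(5) ≈ 4.00000.
Sum = Δu · [f(4.2) + f(4.4) + f(4.6) + f(4.8) + f(5)].
Sum ≈ 3.84549.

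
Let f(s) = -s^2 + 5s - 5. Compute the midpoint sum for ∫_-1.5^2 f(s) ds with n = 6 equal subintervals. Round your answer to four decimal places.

-16.8174

Δs = (2 − (-1.5))/6 = 7/12.
Midpoints: -29/24, -0.625, -1/24, 13/24, 1.125, 41/24.
f(-29/24) = -7201/576, f(-0.625) = -8.515625, f(-1/24) = -3001/576, f(13/24) = -1489/576, f(1.125) = -0.640625, f(41/24) = 359/576.
Sum = Δs · [f(-29/24) + f(-0.625) + f(-1/24) + ...].
Sum ≈ -16.8174.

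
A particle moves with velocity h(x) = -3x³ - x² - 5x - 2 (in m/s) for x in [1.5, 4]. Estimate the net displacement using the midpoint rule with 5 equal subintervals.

Δx = (4 − 1.5)/5 = 0.5.
Midpoints: 1.75, 2.25, 2.75, 3.25, 3.75.
h(1.75) = -29.890625, h(2.25) = -52.484375, h(2.75) = -85.703125, h(3.25) = -131.796875, h(3.75) = -193.015625.
Sum = Δx · [h(1.75) + h(2.25) + h(2.75) + h(3.25) + h(3.75)].
Sum = -246.4453125.

-246.4453125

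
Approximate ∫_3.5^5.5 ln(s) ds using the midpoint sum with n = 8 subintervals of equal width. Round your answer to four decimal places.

2.9917

Δs = (5.5 − 3.5)/8 = 0.25.
Midpoints: 3.625, 3.875, 4.125, 4.375, 4.625, 4.875, 5.125, 5.375.
f(3.625) ≈ 1.2879, f(3.875) ≈ 1.3545, f(4.125) ≈ 1.4171, f(4.375) ≈ 1.4759, f(4.625) ≈ 1.5315, f(4.875) ≈ 1.5841, f(5.125) ≈ 1.6341, f(5.375) ≈ 1.6818.
Sum = Δs · [f(3.625) + f(3.875) + f(4.125) + ...].
Sum ≈ 2.9917.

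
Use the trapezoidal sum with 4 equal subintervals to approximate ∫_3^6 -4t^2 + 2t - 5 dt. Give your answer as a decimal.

Δt = (6 − 3)/4 = 0.75.
f(3) = -35, f(3.75) = -53.75, f(4.5) = -77, f(5.25) = -104.75, f(6) = -137.
T_4 = (Δt/2)·[f(t_0) + 2f(t_1) + 2f(t_2) + 2f(t_3) + f(t_4)].
Sum = -241.125.

-241.125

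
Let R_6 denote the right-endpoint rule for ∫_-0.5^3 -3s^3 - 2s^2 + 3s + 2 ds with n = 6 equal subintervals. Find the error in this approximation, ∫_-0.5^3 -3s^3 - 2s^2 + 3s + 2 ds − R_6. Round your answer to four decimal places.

28.4061

Exact integral: ∫_-0.5^3 f(s) ds ≈ -58.661458.
R_6 ≈ -87.067564.
Error ≈ -58.661458 − (-87.067564) ≈ 28.4061.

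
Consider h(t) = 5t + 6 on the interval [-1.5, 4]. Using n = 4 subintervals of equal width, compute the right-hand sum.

Δt = (4 − (-1.5))/4 = 1.375.
Right endpoints: -0.125, 1.25, 2.625, 4.
h(-0.125) = 5.375, h(1.25) = 12.25, h(2.625) = 19.125, h(4) = 26.
Sum = Δt · [h(-0.125) + h(1.25) + h(2.625) + h(4)].
Sum = 86.28125.

86.28125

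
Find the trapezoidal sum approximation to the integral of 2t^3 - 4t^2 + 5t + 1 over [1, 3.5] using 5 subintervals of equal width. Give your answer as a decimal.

50.3125

Δt = (3.5 − 1)/5 = 0.5.
f(1) = 4, f(1.5) = 6.25, f(2) = 11, f(2.5) = 19.75, f(3) = 34, f(3.5) = 55.25.
T_5 = (Δt/2)·[f(t_0) + 2f(t_1) + ... + 2f(t_{4}) + f(t_5)].
Sum = 50.3125.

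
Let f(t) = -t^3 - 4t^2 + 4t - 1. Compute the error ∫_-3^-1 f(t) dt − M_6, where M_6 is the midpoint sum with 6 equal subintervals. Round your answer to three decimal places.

Exact integral: ∫_-3^-1 f(t) dt ≈ -32.66667.
M_6 ≈ -32.70370.
Error ≈ -32.66667 − (-32.70370) ≈ 0.037.

0.037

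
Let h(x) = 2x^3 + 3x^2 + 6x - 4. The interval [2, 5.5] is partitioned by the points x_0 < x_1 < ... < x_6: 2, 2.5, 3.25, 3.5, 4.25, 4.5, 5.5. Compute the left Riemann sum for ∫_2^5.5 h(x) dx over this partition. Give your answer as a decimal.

520.640625

Subinterval widths: 0.5, 0.75, 0.25, 0.75, 0.25, 1.
Left endpoints: 2, 2.5, 3.25, 3.5, 4.25, 4.5.
h(2) = 36, h(2.5) = 61, h(3.25) = 115.84375, h(3.5) = 139.5, h(4.25) = 229.21875, h(4.5) = 266.
Sum = Σ Δx_i · h(x_i).
Sum = 520.640625.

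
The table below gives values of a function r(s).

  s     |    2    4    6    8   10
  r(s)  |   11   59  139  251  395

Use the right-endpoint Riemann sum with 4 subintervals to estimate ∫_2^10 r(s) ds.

1688

Δs = 2.
Sum = 2·[59 + 139 + 251 + 395] = 1688.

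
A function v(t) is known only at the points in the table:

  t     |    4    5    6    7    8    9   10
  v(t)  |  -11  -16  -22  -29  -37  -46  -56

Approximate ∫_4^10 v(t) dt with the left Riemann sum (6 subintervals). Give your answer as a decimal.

Δt = 1.
Sum = 1·[(-11) + (-16) + (-22) + (-29) + (-37) + (-46)] = -161.

-161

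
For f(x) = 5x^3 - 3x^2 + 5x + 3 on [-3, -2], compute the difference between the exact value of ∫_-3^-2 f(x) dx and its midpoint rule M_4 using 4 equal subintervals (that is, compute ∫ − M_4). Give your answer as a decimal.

Exact integral: ∫_-3^-2 f(x) dx = -109.75.
M_4 = -109.5390625.
Error = -109.75 − (-109.5390625) = -0.2109375.

-0.2109375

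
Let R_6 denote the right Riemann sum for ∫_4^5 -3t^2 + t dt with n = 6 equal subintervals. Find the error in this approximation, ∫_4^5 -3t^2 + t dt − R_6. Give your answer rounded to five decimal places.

2.18056

Exact integral: ∫_4^5 f(t) dt = -56.5.
R_6 ≈ -58.6805556.
Error ≈ -56.5 − (-58.6805556) ≈ 2.18056.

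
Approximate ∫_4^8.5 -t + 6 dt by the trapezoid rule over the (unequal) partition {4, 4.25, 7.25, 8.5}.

-1.125

Subinterval widths: 0.25, 3, 1.25.
f(4) = 2, f(4.25) = 1.75, f(7.25) = -1.25, f(8.5) = -2.5.
On each subinterval the trapezoid contributes (Δt_i/2)·[f(t_{i-1}) + f(t_i)].
Sum = -1.125.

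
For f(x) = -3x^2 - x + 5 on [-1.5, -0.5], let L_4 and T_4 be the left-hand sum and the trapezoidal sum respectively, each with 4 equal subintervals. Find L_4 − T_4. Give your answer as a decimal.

-0.625

L_4 = 2.09375.
T_4 = 2.71875.
L_4 − T_4 = -0.625.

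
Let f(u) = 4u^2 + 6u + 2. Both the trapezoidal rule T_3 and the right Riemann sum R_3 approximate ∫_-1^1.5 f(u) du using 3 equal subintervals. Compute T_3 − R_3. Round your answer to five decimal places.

-8.33333

T_3 ≈ 15.7407407.
R_3 ≈ 24.0740741.
T_3 − R_3 ≈ -8.33333.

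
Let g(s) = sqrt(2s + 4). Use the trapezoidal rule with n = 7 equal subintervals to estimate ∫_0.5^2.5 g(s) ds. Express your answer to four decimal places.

5.2724

Δs = (2.5 − 0.5)/7 = 2/7.
g(0.5) ≈ 2.2361, g(11/14) ≈ 2.3604, g(15/14) ≈ 2.4785, g(19/14) ≈ 2.5912, g(23/14) ≈ 2.6992, g(27/14) ≈ 2.8031, g(31/14) ≈ 2.9032, g(2.5) ≈ 3.0000.
T_7 = (Δs/2)·[g(s_0) + 2g(s_1) + ... + 2g(s_{6}) + g(s_7)].
Sum ≈ 5.2724.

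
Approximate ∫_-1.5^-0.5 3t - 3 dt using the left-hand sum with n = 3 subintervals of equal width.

Δt = (-0.5 − (-1.5))/3 = 1/3.
Left endpoints: -1.5, -7/6, -5/6.
f(-1.5) = -7.5, f(-7/6) = -6.5, f(-5/6) = -5.5.
Sum = Δt · [f(-1.5) + f(-7/6) + f(-5/6)].
Sum = -6.5.

-6.5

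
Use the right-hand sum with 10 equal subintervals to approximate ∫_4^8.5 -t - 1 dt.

Δt = (8.5 − 4)/10 = 0.45.
Right endpoints: 4.45, 4.9, 5.35, 5.8, 6.25, 6.7, 7.15, 7.6, 8.05, 8.5.
f(4.45) = -5.45, f(4.9) = -5.9, f(5.35) = -6.35, f(5.8) = -6.8, f(6.25) = -7.25, f(6.7) = -7.7, f(7.15) = -8.15, f(7.6) = -8.6, f(8.05) = -9.05, f(8.5) = -9.5.
Sum = Δt · [f(4.45) + f(4.9) + f(5.35) + ...].
Sum = -33.6375.

-33.6375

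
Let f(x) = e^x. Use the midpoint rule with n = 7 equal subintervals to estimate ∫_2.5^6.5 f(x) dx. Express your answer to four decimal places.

Δx = (6.5 − 2.5)/7 = 4/7.
Midpoints: 39/14, 47/14, 55/14, 4.5, 71/14, 79/14, 87/14.
f(39/14) ≈ 16.2114, f(47/14) ≈ 28.7071, f(55/14) ≈ 50.8343, f(4.5) ≈ 90.0171, f(71/14) ≈ 159.4019, f(79/14) ≈ 282.2680, f(87/14) ≈ 499.8388.
Sum = Δx · [f(39/14) + f(47/14) + f(55/14) + ...].
Sum ≈ 644.1592.

644.1592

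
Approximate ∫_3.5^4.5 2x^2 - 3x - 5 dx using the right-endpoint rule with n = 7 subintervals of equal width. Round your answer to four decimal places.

16.1020

Δx = (4.5 − 3.5)/7 = 1/7.
Right endpoints: 51/14, 53/14, 55/14, 57/14, 59/14, 61/14, 4.5.
f(51/14) = 520/49, f(53/14) = 603/49, f(55/14) = 690/49, f(57/14) = 781/49, f(59/14) = 876/49, f(61/14) = 975/49, f(4.5) = 22.
Sum = Δx · [f(51/14) + f(53/14) + f(55/14) + ...].
Sum ≈ 16.1020.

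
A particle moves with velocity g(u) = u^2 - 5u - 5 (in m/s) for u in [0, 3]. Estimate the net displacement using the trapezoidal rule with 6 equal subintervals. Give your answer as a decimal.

-28.375

Δu = (3 − 0)/6 = 0.5.
g(0) = -5, g(0.5) = -7.25, g(1) = -9, g(1.5) = -10.25, g(2) = -11, g(2.5) = -11.25, g(3) = -11.
T_6 = (Δu/2)·[g(u_0) + 2g(u_1) + ... + 2g(u_{5}) + g(u_6)].
Sum = -28.375.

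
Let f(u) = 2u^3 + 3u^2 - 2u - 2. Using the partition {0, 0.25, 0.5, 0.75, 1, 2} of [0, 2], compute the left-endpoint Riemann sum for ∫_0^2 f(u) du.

-0.8125

Subinterval widths: 0.25, 0.25, 0.25, 0.25, 1.
Left endpoints: 0, 0.25, 0.5, 0.75, 1.
f(0) = -2, f(0.25) = -2.28125, f(0.5) = -2, f(0.75) = -0.96875, f(1) = 1.
Sum = Σ Δu_i · f(u_i).
Sum = -0.8125.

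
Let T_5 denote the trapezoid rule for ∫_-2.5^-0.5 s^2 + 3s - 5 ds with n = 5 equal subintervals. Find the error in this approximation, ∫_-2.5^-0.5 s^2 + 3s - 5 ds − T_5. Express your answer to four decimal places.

-0.0533

Exact integral: ∫_-2.5^-0.5 f(s) ds ≈ -13.833333.
T_5 = -13.78.
Error ≈ -13.833333 − (-13.78) ≈ -0.0533.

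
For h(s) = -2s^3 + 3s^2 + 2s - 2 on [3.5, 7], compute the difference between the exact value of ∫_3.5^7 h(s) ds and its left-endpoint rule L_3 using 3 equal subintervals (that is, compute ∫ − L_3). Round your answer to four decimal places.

Exact integral: ∫_3.5^7 h(s) ds = -795.59375.
L_3 ≈ -536.472222.
Error ≈ -795.59375 − (-536.472222) ≈ -259.1215.

-259.1215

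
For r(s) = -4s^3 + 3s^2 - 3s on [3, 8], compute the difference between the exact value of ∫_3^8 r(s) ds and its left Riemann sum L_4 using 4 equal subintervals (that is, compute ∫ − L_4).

-1036.71875

Exact integral: ∫_3^8 r(s) ds = -3612.5.
L_4 = -2575.78125.
Error = -3612.5 − (-2575.78125) = -1036.71875.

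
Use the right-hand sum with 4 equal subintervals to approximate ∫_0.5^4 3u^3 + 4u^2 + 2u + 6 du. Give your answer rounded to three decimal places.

439.161

Δu = (4 − 0.5)/4 = 0.875.
Right endpoints: 1.375, 2.25, 3.125, 4.
f(1.375) = 12345/512, f(2.25) = 64.921875, f(3.125) = 73147/512, f(4) = 270.
Sum = Δu · [f(1.375) + f(2.25) + f(3.125) + f(4)].
Sum ≈ 439.161.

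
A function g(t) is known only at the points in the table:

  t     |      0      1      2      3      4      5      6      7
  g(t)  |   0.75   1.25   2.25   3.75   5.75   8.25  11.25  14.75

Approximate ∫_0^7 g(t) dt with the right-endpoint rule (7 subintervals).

47.25

Δt = 1.
Sum = 1·[1.25 + 2.25 + 3.75 + 5.75 + 8.25 + 11.25 + 14.75] = 47.25.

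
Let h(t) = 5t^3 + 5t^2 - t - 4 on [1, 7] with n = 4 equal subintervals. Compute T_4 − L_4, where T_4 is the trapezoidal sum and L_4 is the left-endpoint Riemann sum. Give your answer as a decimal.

1458

T_4 = 3668.25.
L_4 = 2210.25.
T_4 − L_4 = 1458.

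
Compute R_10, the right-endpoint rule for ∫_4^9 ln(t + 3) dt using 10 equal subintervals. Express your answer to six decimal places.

11.331018

Δt = (9 − 4)/10 = 0.5.
Right endpoints: 4.5, 5, 5.5, 6, 6.5, 7, 7.5, 8, 8.5, 9.
f(4.5) ≈ 2.014903, f(5) ≈ 2.079442, f(5.5) ≈ 2.140066, f(6) ≈ 2.197225, f(6.5) ≈ 2.251292, f(7) ≈ 2.302585, f(7.5) ≈ 2.351375, f(8) ≈ 2.397895, f(8.5) ≈ 2.442347, f(9) ≈ 2.484907.
Sum = Δt · [f(4.5) + f(5) + f(5.5) + ...].
Sum ≈ 11.331018.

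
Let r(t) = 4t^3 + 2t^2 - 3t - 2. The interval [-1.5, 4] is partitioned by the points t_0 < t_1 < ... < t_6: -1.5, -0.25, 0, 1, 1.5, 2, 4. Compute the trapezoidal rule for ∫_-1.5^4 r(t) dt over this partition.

314.296875

Subinterval widths: 1.25, 0.25, 1, 0.5, 0.5, 2.
r(-1.5) = -6.5, r(-0.25) = -1.1875, r(0) = -2, r(1) = 1, r(1.5) = 11.5, r(2) = 32, r(4) = 274.
On each subinterval the trapezoid contributes (Δt_i/2)·[r(t_{i-1}) + r(t_i)].
Sum = 314.296875.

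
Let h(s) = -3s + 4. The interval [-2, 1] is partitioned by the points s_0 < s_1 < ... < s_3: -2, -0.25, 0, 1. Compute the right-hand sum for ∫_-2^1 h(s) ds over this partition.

10.3125

Subinterval widths: 1.75, 0.25, 1.
Right endpoints: -0.25, 0, 1.
h(-0.25) = 4.75, h(0) = 4, h(1) = 1.
Sum = Σ Δs_i · h(s_i).
Sum = 10.3125.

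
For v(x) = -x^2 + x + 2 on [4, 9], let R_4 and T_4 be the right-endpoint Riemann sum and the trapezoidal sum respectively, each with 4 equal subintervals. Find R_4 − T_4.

R_4 = -217.96875.
T_4 = -180.46875.
R_4 − T_4 = -37.5.

-37.5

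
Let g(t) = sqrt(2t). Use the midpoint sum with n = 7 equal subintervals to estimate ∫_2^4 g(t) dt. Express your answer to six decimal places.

Δt = (4 − 2)/7 = 2/7.
Midpoints: 15/7, 17/7, 19/7, 3, 23/7, 25/7, 27/7.
g(15/7) ≈ 2.070197, g(17/7) ≈ 2.203893, g(19/7) ≈ 2.329929, g(3) ≈ 2.449490, g(23/7) ≈ 2.563480, g(25/7) ≈ 2.672612, g(27/7) ≈ 2.777460.
Sum = Δt · [g(15/7) + g(17/7) + g(19/7) + ...].
Sum ≈ 4.876303.

4.876303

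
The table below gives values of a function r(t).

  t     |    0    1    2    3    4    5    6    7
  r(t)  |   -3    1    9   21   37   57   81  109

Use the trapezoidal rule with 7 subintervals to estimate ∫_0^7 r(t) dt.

Δt = 1.
T_7 = (1/2)·[(-3) + 2·1 + 2·9 + 2·21 + 2·37 + 2·57 + 2·81 + 109] = 259.

259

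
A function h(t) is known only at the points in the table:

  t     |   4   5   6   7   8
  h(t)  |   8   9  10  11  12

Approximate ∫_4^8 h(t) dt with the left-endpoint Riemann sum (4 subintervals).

Δt = 1.
Sum = 1·[8 + 9 + 10 + 11] = 38.

38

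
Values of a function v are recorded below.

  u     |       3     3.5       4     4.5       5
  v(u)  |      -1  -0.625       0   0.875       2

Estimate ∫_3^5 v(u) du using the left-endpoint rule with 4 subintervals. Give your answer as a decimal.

-0.375

Δu = 0.5.
Sum = 0.5·[(-1) + (-0.625) + 0 + 0.875] = -0.375.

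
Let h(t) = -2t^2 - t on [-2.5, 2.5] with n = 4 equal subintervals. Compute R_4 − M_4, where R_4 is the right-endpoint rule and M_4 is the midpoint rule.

R_4 = -26.5625.
M_4 = -19.53125.
R_4 − M_4 = -7.03125.

-7.03125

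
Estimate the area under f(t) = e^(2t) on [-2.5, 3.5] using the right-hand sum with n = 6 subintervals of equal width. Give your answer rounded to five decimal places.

1268.26780

Δt = (3.5 − (-2.5))/6 = 1.
Right endpoints: -1.5, -0.5, 0.5, 1.5, 2.5, 3.5.
f(-1.5) ≈ 0.04979, f(-0.5) ≈ 0.36788, f(0.5) ≈ 2.71828, f(1.5) ≈ 20.08554, f(2.5) ≈ 148.41316, f(3.5) ≈ 1096.63316.
Sum = Δt · [f(-1.5) + f(-0.5) + f(0.5) + ...].
Sum ≈ 1268.26780.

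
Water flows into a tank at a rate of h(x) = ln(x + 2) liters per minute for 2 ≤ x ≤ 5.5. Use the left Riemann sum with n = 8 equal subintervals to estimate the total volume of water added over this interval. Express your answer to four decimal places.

5.9272

Δx = (5.5 − 2)/8 = 0.4375.
Left endpoints: 2, 2.4375, 2.875, 3.3125, 3.75, 4.1875, 4.625, 5.0625.
h(2) ≈ 1.3863, h(2.4375) ≈ 1.4901, h(2.875) ≈ 1.5841, h(3.3125) ≈ 1.6701, h(3.75) ≈ 1.7492, h(4.1875) ≈ 1.8225, h(4.625) ≈ 1.8909, h(5.0625) ≈ 1.9548.
Sum = Δx · [h(2) + h(2.4375) + h(2.875) + ...].
Sum ≈ 5.9272.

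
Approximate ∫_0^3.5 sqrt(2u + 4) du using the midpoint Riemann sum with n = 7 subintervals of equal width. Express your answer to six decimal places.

Δu = (3.5 − 0)/7 = 0.5.
Midpoints: 0.25, 0.75, 1.25, 1.75, 2.25, 2.75, 3.25.
f(0.25) ≈ 2.121320, f(0.75) ≈ 2.345208, f(1.25) ≈ 2.549510, f(1.75) ≈ 2.738613, f(2.25) ≈ 2.915476, f(2.75) ≈ 3.082207, f(3.25) ≈ 3.240370.
Sum = Δu · [f(0.25) + f(0.75) + f(1.25) + ...].
Sum ≈ 9.496352.

9.496352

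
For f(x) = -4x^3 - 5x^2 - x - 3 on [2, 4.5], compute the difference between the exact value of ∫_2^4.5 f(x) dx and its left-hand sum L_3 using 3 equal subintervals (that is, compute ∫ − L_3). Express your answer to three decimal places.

-160.706

Exact integral: ∫_2^4.5 f(x) dx ≈ -548.22917.
L_3 ≈ -387.52315.
Error ≈ -548.22917 − (-387.52315) ≈ -160.706.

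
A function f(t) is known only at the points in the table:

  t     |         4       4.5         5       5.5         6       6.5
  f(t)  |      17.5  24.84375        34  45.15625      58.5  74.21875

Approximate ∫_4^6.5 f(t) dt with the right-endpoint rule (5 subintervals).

Δt = 0.5.
Sum = 0.5·[24.84375 + 34 + 45.15625 + 58.5 + 74.21875] = 118.359375.

118.359375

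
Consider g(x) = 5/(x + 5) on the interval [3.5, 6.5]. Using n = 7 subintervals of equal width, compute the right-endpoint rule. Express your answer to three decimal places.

1.479

Δx = (6.5 − 3.5)/7 = 3/7.
Right endpoints: 55/14, 61/14, 67/14, 73/14, 79/14, 85/14, 6.5.
g(55/14) = 0.56, g(61/14) = 70/131, g(67/14) = 70/137, g(73/14) = 70/143, g(79/14) = 70/149, g(85/14) = 14/31, g(6.5) = 10/23.
Sum = Δx · [g(55/14) + g(61/14) + g(67/14) + ...].
Sum ≈ 1.479.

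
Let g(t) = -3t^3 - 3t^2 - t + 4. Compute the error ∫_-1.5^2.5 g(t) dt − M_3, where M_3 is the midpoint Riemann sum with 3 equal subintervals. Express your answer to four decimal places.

-4.4444

Exact integral: ∫_-1.5^2.5 g(t) dt = -30.5.
M_3 ≈ -26.055556.
Error ≈ -30.5 − (-26.055556) ≈ -4.4444.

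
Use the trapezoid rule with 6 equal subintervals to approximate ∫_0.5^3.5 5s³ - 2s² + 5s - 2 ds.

Δs = (3.5 − 0.5)/6 = 0.5.
f(0.5) = 0.625, f(1) = 6, f(1.5) = 17.875, f(2) = 40, f(2.5) = 76.125, f(3) = 130, f(3.5) = 205.375.
T_6 = (Δs/2)·[f(s_0) + 2f(s_1) + ... + 2f(s_{5}) + f(s_6)].
Sum = 186.5.

186.5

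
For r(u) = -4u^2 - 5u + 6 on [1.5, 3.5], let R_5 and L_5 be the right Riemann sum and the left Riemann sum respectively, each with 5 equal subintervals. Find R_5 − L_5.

R_5 = -75.88.
L_5 = -55.88.
R_5 − L_5 = -20.

-20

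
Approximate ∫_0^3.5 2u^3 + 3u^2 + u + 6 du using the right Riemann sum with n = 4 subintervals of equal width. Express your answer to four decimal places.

206.1855

Δu = (3.5 − 0)/4 = 0.875.
Right endpoints: 0.875, 1.75, 2.625, 3.5.
f(0.875) = 10.51171875, f(1.75) = 27.65625, f(2.625) = 65.47265625, f(3.5) = 132.
Sum = Δu · [f(0.875) + f(1.75) + f(2.625) + f(3.5)].
Sum ≈ 206.1855.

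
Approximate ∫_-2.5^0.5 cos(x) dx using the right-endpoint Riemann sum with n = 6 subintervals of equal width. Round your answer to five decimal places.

Δx = (0.5 − (-2.5))/6 = 0.5.
Right endpoints: -2, -1.5, -1, -0.5, 0, 0.5.
f(-2) ≈ -0.41615, f(-1.5) ≈ 0.07074, f(-1) ≈ 0.54030, f(-0.5) ≈ 0.87758, f(0) ≈ 1.00000, f(0.5) ≈ 0.87758.
Sum = Δx · [f(-2) + f(-1.5) + f(-1) + ...].
Sum ≈ 1.47503.

1.47503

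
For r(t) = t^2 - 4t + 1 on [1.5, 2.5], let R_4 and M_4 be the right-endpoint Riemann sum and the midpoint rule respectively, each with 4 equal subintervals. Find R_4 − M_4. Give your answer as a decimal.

0.015625

R_4 = -2.90625.
M_4 = -2.921875.
R_4 − M_4 = 0.015625.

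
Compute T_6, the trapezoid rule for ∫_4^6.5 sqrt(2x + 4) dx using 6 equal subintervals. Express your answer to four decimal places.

Δx = (6.5 − 4)/6 = 5/12.
f(4) ≈ 3.4641, f(53/12) ≈ 3.5824, f(29/6) ≈ 3.6968, f(5.25) ≈ 3.8079, f(17/3) ≈ 3.9158, f(73/12) ≈ 4.0208, f(6.5) ≈ 4.1231.
T_6 = (Δx/2)·[f(x_0) + 2f(x_1) + ... + 2f(x_{5}) + f(x_6)].
Sum ≈ 9.5072.

9.5072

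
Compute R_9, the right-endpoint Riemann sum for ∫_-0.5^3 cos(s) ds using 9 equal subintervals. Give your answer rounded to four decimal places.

0.2496

Δs = (3 − (-0.5))/9 = 7/18.
Right endpoints: -1/9, 5/18, 2/3, 19/18, 13/9, 11/6, 20/9, 47/18, 3.
f(-1/9) ≈ 0.9938, f(5/18) ≈ 0.9617, f(2/3) ≈ 0.7859, f(19/18) ≈ 0.4927, f(13/9) ≈ 0.1260, f(11/6) ≈ -0.2595, f(20/9) ≈ -0.6063, f(47/18) ≈ -0.8626, f(3) ≈ -0.9900.
Sum = Δs · [f(-1/9) + f(5/18) + f(2/3) + ...].
Sum ≈ 0.2496.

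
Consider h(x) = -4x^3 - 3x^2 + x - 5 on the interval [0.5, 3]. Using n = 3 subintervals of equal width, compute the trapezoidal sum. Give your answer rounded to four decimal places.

-122.8819

Δx = (3 − 0.5)/3 = 5/6.
h(0.5) = -5.75, h(4/3) = -499/27, h(13/6) = -6221/108, h(3) = -137.
T_3 = (Δx/2)·[h(x_0) + 2h(x_1) + 2h(x_2) + h(x_3)].
Sum ≈ -122.8819.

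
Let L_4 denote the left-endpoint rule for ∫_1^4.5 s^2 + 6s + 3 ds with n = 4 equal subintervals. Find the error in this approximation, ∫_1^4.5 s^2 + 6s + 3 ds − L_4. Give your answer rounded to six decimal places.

Exact integral: ∫_1^4.5 f(s) ds ≈ 98.29166667.
L_4 = 81.12890625.
Error ≈ 98.29166667 − 81.12890625 ≈ 17.162760.

17.162760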